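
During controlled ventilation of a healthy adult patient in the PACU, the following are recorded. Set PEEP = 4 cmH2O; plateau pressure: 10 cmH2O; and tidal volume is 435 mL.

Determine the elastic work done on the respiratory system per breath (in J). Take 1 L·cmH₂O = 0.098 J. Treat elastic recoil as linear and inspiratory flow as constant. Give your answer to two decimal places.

0.13

Elastic work ≈ ½ × (Pplat − PEEP) × Vt = 0.5 × (10 − 4) × 0.435 L = 0.5 × 6.0 × 0.435 = 1.305 L·cmH2O.
× 0.098 J/(L·cmH2O) → 0.1279 J.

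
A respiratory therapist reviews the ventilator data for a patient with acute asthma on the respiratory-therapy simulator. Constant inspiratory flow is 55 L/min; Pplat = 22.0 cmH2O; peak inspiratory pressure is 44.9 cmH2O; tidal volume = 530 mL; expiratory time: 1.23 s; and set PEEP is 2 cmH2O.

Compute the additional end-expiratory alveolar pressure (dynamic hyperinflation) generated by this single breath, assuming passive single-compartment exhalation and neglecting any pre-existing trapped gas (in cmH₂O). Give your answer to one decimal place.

3.1

Flow: 55 L/min ÷ 60 = 0.9167 L/s.
R = (PIP − Pplat)/V̇ = (44.9 − 22.0) / 0.9167 = 22.9/0.9167 = 24.981 cmH2O·s/L.
C = Vt/(Pplat − PEEP) = 530.0 / (22.0 − 2) = 530.0/20.0 = 26.5 mL/cmH2O.
τ = R × C = 24.981 × 0.0265 L/cmH2O = 0.662 s.
Fraction remaining = e^(−Te/τ) = e^(−1.23/0.662) = 0.156; trapped volume = 530.0 × 0.156 = 82.68 mL.
Additional alveolar pressure from trapping ≈ V_trapped / C = 82.68 / 26.5 = 3.12 cmH2O.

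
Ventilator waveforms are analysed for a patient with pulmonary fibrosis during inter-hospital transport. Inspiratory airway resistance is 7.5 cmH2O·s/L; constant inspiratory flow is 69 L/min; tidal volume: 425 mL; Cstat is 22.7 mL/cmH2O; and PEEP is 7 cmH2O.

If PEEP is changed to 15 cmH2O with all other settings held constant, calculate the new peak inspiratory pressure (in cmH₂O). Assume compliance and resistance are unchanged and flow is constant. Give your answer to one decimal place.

42.3

Flow: 69 L/min ÷ 60 = 1.15 L/s.
PIP = Vt/C + R·V̇ + PEEP (constant-flow equation of motion).
Only the baseline term changes: ΔPIP = ΔPEEP = 15 − 7 = 8.0 cmH2O.
Original PIP = 425/22.7 + 7.5×1.15 + 7 = 34.347 cmH2O; new PIP = 34.347 + (8.0) = 42.347 cmH2O.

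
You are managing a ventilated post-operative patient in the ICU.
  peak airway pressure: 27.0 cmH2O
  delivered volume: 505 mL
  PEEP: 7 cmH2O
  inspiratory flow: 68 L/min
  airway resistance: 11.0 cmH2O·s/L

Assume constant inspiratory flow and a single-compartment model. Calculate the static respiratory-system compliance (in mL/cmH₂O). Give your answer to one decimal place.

67.0

Flow: 68 L/min ÷ 60 = 1.1333 L/s.
Equation of motion (constant flow): PIP = Vt/C + R·V̇ + PEEP.
Vt/C = PIP − R·V̇ − PEEP = 27.0 − 11.0×1.1333 − 7 = 27.0 − 12.466 − 7 = 7.534 cmH2O.
C = Vt / 7.534 = 505 / 7.534 = 67.029 mL/cmH2O.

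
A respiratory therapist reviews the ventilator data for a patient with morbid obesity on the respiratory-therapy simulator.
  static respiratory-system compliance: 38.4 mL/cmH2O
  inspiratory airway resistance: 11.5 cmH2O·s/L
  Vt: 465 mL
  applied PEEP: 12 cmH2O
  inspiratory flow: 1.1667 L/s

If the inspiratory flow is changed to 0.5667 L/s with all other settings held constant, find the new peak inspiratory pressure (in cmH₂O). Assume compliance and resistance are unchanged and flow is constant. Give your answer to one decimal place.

30.6

PIP = Vt/C + R·V̇ + PEEP (constant-flow equation of motion).
Only the resistive term changes: ΔPIP = R × ΔV̇ = 11.5 × (0.5667 − 1.1667) = 11.5 × -0.6 = -6.9 cmH2O.
Original PIP = 465/38.4 + 11.5×1.1667 + 12 = 37.526 cmH2O; new PIP = 37.526 + (-6.9) = 30.626 cmH2O.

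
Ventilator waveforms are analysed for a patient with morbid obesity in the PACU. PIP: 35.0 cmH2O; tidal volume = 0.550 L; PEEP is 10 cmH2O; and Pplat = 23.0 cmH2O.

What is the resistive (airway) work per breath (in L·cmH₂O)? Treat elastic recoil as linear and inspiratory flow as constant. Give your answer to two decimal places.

With constant inspiratory flow the resistive pressure is constant at PIP − Pplat = 35.0 − 23.0 = 12.0 cmH2O, so resistive work = 12.0 × 0.550 = 6.6 L·cmH2O.

6.60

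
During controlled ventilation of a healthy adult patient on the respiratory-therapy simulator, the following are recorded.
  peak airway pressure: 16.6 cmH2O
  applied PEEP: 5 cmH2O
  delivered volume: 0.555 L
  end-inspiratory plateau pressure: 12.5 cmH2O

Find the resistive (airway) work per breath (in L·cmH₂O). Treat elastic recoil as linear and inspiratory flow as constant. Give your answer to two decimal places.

2.28

With constant inspiratory flow the resistive pressure is constant at PIP − Pplat = 16.6 − 12.5 = 4.1 cmH2O, so resistive work = 4.1 × 0.555 = 2.276 L·cmH2O.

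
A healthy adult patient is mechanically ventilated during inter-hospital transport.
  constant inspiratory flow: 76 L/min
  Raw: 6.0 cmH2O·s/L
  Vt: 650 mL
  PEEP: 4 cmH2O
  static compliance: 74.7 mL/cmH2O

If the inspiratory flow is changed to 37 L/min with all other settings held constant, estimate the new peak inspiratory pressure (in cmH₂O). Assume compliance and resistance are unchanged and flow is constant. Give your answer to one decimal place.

Flow: 76 L/min ÷ 60 = 1.2667 L/s.
New flow: 37 L/min ÷ 60 = 0.6167 L/s.
PIP = Vt/C + R·V̇ + PEEP (constant-flow equation of motion).
Only the resistive term changes: ΔPIP = R × ΔV̇ = 6.0 × (0.6167 − 1.2667) = 6.0 × -0.65 = -3.9 cmH2O.
Original PIP = 650/74.7 + 6.0×1.2667 + 4 = 20.302 cmH2O; new PIP = 20.302 + (-3.9) = 16.402 cmH2O.

16.4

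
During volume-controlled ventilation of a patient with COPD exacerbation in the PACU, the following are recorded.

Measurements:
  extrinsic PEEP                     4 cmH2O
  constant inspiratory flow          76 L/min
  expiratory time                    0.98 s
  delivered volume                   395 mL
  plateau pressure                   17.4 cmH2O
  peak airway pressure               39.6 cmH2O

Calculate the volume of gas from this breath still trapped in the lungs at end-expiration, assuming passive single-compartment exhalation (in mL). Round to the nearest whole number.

Flow: 76 L/min ÷ 60 = 1.2667 L/s.
R = (PIP − Pplat)/V̇ = (39.6 − 17.4) / 1.2667 = 22.2/1.2667 = 17.526 cmH2O·s/L.
C = Vt/(Pplat − PEEP) = 395.0 / (17.4 − 4) = 395.0/13.4 = 29.478 mL/cmH2O.
τ = R × C = 17.526 × 0.02948 L/cmH2O = 0.5167 s.
Fraction remaining = e^(−Te/τ) = e^(−0.98/0.5167) = 0.1501.
Trapped volume = 395.0 × 0.1501 = 59.29 mL.

59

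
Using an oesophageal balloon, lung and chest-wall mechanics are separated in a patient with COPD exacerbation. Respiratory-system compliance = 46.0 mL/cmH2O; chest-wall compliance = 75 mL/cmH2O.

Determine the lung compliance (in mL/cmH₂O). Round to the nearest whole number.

1/CL = 1/Crs − 1/Ccw.
1/CL = 1/46.0 − 1/75 = 0.008406.
CL = 118.96 mL/cmH2O.

119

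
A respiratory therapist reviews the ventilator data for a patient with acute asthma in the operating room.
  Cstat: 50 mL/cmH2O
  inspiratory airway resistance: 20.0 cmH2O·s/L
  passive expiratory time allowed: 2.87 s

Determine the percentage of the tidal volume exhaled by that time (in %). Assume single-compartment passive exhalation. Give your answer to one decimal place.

94.3

τ = R × C = 20.0 × 50 mL/cmH2O = 20.0 × 0.050 L/cmH2O = 1.0 s.
Passive exhalation: V(t)/V₀ = e^(−t/τ) = e^(−2.87/1.0) = 0.0567.
Fraction exhaled = 1 − 0.0567 = 0.9433 → 94.33%.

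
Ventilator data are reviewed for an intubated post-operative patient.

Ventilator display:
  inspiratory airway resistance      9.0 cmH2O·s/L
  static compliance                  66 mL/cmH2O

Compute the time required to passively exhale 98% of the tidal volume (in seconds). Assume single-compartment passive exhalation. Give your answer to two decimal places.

τ = R × C = 9.0 × 66 mL/cmH2O = 9.0 × 0.066 L/cmH2O = 0.594 s.
Exhaled fraction f = 1 − e^(−t/τ) → t = −τ·ln(1 − f) = −0.594·ln(0.02) = 2.324 s.

2.32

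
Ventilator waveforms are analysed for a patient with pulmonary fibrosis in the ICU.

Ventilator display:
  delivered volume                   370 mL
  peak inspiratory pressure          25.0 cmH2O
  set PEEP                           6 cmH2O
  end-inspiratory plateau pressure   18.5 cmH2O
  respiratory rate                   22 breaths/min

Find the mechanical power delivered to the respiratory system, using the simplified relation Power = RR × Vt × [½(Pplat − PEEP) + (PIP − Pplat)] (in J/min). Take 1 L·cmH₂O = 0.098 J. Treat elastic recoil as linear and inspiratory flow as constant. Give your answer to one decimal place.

Per-breath work = Vt × [½(Pplat−PEEP) + (PIP−Pplat)] = 0.370 × [0.5×12.5 + 6.5] = 0.370 × 12.75 = 4.718 L·cmH2O.
Power = 22 × 4.718 = 103.8 L·cmH2O/min.
× 0.098 J/(L·cmH2O) → 10.172 J/min.

10.2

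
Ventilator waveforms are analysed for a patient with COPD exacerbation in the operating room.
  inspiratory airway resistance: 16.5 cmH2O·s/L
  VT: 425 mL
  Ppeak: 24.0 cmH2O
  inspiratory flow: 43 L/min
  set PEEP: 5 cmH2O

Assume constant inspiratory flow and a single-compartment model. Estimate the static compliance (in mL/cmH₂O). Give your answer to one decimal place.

Flow: 43 L/min ÷ 60 = 0.7167 L/s.
Equation of motion (constant flow): PIP = Vt/C + R·V̇ + PEEP.
Vt/C = PIP − R·V̇ − PEEP = 24.0 − 16.5×0.7167 − 5 = 24.0 − 11.826 − 5 = 7.174 cmH2O.
C = Vt / 7.174 = 425 / 7.174 = 59.242 mL/cmH2O.

59.2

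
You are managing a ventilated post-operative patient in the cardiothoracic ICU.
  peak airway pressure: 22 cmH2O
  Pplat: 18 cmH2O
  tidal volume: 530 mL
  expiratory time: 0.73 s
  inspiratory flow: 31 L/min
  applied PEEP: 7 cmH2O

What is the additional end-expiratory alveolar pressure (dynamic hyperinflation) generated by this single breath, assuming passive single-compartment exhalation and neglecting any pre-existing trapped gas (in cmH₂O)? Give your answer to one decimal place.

1.6

Flow: 31 L/min ÷ 60 = 0.5167 L/s.
R = (PIP − Pplat)/V̇ = (22 − 18) / 0.5167 = 4.0/0.5167 = 7.741 cmH2O·s/L.
C = Vt/(Pplat − PEEP) = 530.0 / (18 − 7) = 530.0/11.0 = 48.182 mL/cmH2O.
τ = R × C = 7.741 × 0.04818 L/cmH2O = 0.373 s.
Fraction remaining = e^(−Te/τ) = e^(−0.73/0.373) = 0.1413; trapped volume = 530.0 × 0.1413 = 74.889 mL.
Additional alveolar pressure from trapping ≈ V_trapped / C = 74.889 / 48.182 = 1.554 cmH2O.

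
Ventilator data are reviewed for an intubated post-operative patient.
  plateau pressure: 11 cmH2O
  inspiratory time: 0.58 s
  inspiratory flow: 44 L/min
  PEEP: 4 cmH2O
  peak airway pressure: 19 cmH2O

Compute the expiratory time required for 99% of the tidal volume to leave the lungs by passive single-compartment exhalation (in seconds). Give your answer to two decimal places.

3.05

Flow: 44 L/min ÷ 60 = 0.7333 L/s.
Vt = flow × Ti = 0.7333 L/s × 0.58 s × 1000 mL/L = 425.31 mL.
R = (PIP − Pplat)/V̇ = (19 − 11) / 0.7333 = 8.0/0.7333 = 10.91 cmH2O·s/L.
C = Vt/(Pplat − PEEP) = 425.31 / (11 − 4) = 425.31/7.0 = 60.759 mL/cmH2O.
τ = R × C = 10.91 × 0.06076 L/cmH2O = 0.6629 s.
t = −τ·ln(1 − 0.99) = −0.6629·ln(0.01) = 3.053 s.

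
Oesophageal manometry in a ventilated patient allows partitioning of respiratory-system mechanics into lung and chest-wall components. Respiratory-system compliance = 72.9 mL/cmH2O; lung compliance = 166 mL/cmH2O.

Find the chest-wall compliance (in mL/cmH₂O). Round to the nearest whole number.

1/Ccw = 1/Crs − 1/CL.
1/Ccw = 1/72.9 − 1/166 = 0.007693.
Ccw = 129.99 mL/cmH2O.

130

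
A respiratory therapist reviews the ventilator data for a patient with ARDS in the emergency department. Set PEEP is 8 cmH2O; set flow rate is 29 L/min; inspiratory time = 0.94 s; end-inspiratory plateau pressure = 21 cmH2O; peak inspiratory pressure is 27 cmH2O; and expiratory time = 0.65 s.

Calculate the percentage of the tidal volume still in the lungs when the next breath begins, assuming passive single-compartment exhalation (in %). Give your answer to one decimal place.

Flow: 29 L/min ÷ 60 = 0.4833 L/s.
Vt = flow × Ti = 0.4833 L/s × 0.94 s × 1000 mL/L = 454.3 mL.
R = (PIP − Pplat)/V̇ = (27 − 21) / 0.4833 = 6.0/0.4833 = 12.415 cmH2O·s/L.
C = Vt/(Pplat − PEEP) = 454.3 / (21 − 8) = 454.3/13.0 = 34.946 mL/cmH2O.
τ = R × C = 12.415 × 0.03495 L/cmH2O = 0.4339 s.
Fraction remaining at end-expiration = e^(−Te/τ) = e^(−0.65/0.4339) = 0.2236 → 22.36%.

22.4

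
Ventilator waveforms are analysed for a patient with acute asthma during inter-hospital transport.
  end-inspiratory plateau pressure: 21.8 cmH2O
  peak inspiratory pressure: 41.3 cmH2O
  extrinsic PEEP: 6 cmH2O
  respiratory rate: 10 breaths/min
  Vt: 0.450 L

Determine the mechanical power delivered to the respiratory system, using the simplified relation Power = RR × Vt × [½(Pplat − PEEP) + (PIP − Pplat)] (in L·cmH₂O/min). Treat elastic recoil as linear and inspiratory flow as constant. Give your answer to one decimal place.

Per-breath work = Vt × [½(Pplat−PEEP) + (PIP−Pplat)] = 0.450 × [0.5×15.8 + 19.5] = 0.450 × 27.4 = 12.33 L·cmH2O.
Power = 10 × 12.33 = 123.3 L·cmH2O/min.

123.3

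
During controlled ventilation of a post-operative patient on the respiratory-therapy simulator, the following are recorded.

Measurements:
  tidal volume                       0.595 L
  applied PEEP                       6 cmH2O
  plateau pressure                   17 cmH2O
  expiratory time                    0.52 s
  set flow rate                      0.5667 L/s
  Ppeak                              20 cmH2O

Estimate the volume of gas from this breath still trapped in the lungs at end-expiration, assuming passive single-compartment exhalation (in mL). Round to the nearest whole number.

R = (PIP − Pplat)/V̇ = (20 − 17) / 0.5667 = 3.0/0.5667 = 5.294 cmH2O·s/L.
C = Vt/(Pplat − PEEP) = 595.0 / (17 − 6) = 595.0/11.0 = 54.091 mL/cmH2O.
τ = R × C = 5.294 × 0.05409 L/cmH2O = 0.2864 s.
Fraction remaining = e^(−Te/τ) = e^(−0.52/0.2864) = 0.1627.
Trapped volume = 595.0 × 0.1627 = 96.807 mL.

97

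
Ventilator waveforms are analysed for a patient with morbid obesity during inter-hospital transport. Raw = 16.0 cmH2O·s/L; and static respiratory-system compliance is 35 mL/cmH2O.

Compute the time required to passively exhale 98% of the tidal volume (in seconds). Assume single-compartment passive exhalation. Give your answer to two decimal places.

τ = R × C = 16.0 × 35 mL/cmH2O = 16.0 × 0.035 L/cmH2O = 0.56 s.
Exhaled fraction f = 1 − e^(−t/τ) → t = −τ·ln(1 − f) = −0.56·ln(0.02) = 2.191 s.

2.19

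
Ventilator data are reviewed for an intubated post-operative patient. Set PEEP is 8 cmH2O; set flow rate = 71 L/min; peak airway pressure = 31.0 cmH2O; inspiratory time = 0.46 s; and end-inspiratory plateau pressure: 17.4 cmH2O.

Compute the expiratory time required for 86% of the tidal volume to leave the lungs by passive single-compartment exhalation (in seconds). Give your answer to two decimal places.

1.31

Flow: 71 L/min ÷ 60 = 1.1833 L/s.
Vt = flow × Ti = 1.1833 L/s × 0.46 s × 1000 mL/L = 544.32 mL.
R = (PIP − Pplat)/V̇ = (31.0 − 17.4) / 1.1833 = 13.6/1.1833 = 11.493 cmH2O·s/L.
C = Vt/(Pplat − PEEP) = 544.32 / (17.4 − 8) = 544.32/9.4 = 57.906 mL/cmH2O.
τ = R × C = 11.493 × 0.05791 L/cmH2O = 0.6656 s.
t = −τ·ln(1 − 0.86) = −0.6656·ln(0.14) = 1.309 s.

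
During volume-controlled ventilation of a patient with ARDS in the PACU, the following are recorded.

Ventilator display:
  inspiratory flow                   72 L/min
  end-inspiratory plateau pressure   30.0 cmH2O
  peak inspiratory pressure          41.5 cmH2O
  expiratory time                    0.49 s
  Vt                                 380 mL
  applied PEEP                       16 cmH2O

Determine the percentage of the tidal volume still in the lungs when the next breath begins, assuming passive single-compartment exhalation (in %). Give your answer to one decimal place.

Flow: 72 L/min ÷ 60 = 1.2 L/s.
R = (PIP − Pplat)/V̇ = (41.5 − 30.0) / 1.2 = 11.5/1.2 = 9.583 cmH2O·s/L.
C = Vt/(Pplat − PEEP) = 380.0 / (30.0 − 16) = 380.0/14.0 = 27.143 mL/cmH2O.
τ = R × C = 9.583 × 0.02714 L/cmH2O = 0.2601 s.
Fraction remaining at end-expiration = e^(−Te/τ) = e^(−0.49/0.2601) = 0.152 → 15.2%.

15.2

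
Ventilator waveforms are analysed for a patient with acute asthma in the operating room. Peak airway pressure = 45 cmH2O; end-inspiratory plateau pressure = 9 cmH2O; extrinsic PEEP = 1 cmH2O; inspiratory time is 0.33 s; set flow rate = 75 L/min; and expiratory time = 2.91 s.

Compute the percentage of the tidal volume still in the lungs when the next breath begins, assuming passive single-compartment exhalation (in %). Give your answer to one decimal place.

Flow: 75 L/min ÷ 60 = 1.25 L/s.
Vt = flow × Ti = 1.25 L/s × 0.33 s × 1000 mL/L = 412.5 mL.
R = (PIP − Pplat)/V̇ = (45 − 9) / 1.25 = 36.0/1.25 = 28.8 cmH2O·s/L.
C = Vt/(Pplat − PEEP) = 412.5 / (9 − 1) = 412.5/8.0 = 51.563 mL/cmH2O.
τ = R × C = 28.8 × 0.05156 L/cmH2O = 1.485 s.
Fraction remaining at end-expiration = e^(−Te/τ) = e^(−2.91/1.485) = 0.1409 → 14.09%.

14.1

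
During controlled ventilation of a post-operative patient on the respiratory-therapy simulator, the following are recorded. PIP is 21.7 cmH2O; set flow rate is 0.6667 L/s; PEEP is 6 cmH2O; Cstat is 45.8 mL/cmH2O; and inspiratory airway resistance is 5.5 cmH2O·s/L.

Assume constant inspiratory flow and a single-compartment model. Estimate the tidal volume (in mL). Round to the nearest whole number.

551

Equation of motion (constant flow): PIP = Vt/C + R·V̇ + PEEP.
Vt/C = PIP − R·V̇ − PEEP = 21.7 − 3.667 − 6 = 12.033 cmH2O.
Vt = C × 12.033 = 45.8 × 12.033 = 551.11 mL.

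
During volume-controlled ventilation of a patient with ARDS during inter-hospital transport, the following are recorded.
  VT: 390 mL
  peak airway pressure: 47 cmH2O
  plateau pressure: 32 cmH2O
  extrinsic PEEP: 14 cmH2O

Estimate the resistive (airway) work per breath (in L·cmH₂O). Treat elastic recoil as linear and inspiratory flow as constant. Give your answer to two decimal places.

5.85

With constant inspiratory flow the resistive pressure is constant at PIP − Pplat = 47 − 32 = 15.0 cmH2O, so resistive work = 15.0 × 0.390 = 5.85 L·cmH2O.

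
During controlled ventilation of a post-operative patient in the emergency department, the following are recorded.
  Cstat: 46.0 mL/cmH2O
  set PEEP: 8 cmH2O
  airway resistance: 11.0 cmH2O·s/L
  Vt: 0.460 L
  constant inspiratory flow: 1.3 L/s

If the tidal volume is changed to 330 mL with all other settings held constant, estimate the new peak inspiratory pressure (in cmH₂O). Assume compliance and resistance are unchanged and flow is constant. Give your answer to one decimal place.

29.5

PIP = Vt/C + R·V̇ + PEEP (constant-flow equation of motion).
Only the elastic term changes: ΔPIP = ΔVt / C = (330 − 460) / 46.0 = -2.826 cmH2O.
Original PIP = 460/46.0 + 11.0×1.3 + 8 = 32.3 cmH2O; new PIP = 32.3 + (-2.826) = 29.474 cmH2O.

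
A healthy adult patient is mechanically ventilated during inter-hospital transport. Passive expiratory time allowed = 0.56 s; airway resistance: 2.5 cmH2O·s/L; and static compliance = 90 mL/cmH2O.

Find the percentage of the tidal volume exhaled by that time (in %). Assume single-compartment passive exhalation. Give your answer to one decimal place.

91.7

τ = R × C = 2.5 × 90 mL/cmH2O = 2.5 × 0.090 L/cmH2O = 0.225 s.
Passive exhalation: V(t)/V₀ = e^(−t/τ) = e^(−0.56/0.225) = 0.083.
Fraction exhaled = 1 − 0.083 = 0.917 → 91.7%.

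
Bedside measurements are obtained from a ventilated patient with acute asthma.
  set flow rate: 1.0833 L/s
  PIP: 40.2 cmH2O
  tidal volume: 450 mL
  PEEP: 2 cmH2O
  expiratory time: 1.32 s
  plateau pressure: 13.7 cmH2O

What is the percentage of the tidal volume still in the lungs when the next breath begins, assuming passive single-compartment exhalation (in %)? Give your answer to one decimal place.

24.6

R = (PIP − Pplat)/V̇ = (40.2 − 13.7) / 1.0833 = 26.5/1.0833 = 24.462 cmH2O·s/L.
C = Vt/(Pplat − PEEP) = 450.0 / (13.7 − 2) = 450.0/11.7 = 38.462 mL/cmH2O.
τ = R × C = 24.462 × 0.03846 L/cmH2O = 0.9408 s.
Fraction remaining at end-expiration = e^(−Te/τ) = e^(−1.32/0.9408) = 0.2458 → 24.58%.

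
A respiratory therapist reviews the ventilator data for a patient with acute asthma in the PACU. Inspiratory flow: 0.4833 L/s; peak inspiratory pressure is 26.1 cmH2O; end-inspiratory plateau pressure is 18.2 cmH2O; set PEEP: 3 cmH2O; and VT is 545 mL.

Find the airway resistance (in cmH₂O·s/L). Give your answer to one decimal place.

16.3

Raw = (PIP − Pplat) / flow = (26.1 − 18.2) / 0.4833 = 7.9 / 0.4833 = 16.346 cmH2O·s/L.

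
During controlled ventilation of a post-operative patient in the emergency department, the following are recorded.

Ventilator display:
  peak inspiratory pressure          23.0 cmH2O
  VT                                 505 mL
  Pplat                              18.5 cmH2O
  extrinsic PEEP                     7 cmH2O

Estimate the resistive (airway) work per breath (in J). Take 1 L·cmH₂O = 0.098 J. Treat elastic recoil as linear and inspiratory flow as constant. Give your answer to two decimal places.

With constant inspiratory flow the resistive pressure is constant at PIP − Pplat = 23.0 − 18.5 = 4.5 cmH2O, so resistive work = 4.5 × 0.505 = 2.273 L·cmH2O.
× 0.098 J/(L·cmH2O) → 0.2228 J.

0.22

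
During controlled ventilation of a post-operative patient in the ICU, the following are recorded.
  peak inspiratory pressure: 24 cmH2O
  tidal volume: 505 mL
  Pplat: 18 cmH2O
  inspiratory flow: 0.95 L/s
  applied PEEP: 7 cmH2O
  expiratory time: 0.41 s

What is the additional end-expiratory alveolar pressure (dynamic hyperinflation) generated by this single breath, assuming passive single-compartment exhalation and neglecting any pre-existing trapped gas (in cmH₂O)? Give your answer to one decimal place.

R = (PIP − Pplat)/V̇ = (24 − 18) / 0.95 = 6.0/0.95 = 6.316 cmH2O·s/L.
C = Vt/(Pplat − PEEP) = 505.0 / (18 − 7) = 505.0/11.0 = 45.909 mL/cmH2O.
τ = R × C = 6.316 × 0.04591 L/cmH2O = 0.29 s.
Fraction remaining = e^(−Te/τ) = e^(−0.41/0.29) = 0.2432; trapped volume = 505.0 × 0.2432 = 122.82 mL.
Additional alveolar pressure from trapping ≈ V_trapped / C = 122.82 / 45.909 = 2.675 cmH2O.

2.7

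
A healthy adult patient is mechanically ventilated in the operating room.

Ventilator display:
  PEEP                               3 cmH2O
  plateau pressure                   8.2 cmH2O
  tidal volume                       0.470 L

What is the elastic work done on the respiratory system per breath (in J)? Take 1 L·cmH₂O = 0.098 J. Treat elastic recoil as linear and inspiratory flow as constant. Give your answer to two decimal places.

Elastic work ≈ ½ × (Pplat − PEEP) × Vt = 0.5 × (8.2 − 3) × 0.470 L = 0.5 × 5.2 × 0.470 = 1.222 L·cmH2O.
× 0.098 J/(L·cmH2O) → 0.1198 J.

0.12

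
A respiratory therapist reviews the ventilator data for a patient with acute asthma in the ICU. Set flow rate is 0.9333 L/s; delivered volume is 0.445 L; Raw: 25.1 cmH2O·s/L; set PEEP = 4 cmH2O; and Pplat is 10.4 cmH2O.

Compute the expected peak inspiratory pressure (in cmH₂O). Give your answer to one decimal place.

PIP = Pplat + Raw × flow = 10.4 + 25.1 × 0.9333 = 10.4 + 23.426 = 33.826 cmH2O.

33.8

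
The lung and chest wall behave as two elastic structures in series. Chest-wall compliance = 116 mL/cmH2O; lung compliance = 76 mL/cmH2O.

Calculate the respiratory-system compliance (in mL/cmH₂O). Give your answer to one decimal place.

Lung and chest wall are elastances in series: 1/Crs = 1/CL + 1/Ccw.
1/Crs = 1/76 + 1/116 = 0.02178.
Crs = 45.914 mL/cmH2O.

45.9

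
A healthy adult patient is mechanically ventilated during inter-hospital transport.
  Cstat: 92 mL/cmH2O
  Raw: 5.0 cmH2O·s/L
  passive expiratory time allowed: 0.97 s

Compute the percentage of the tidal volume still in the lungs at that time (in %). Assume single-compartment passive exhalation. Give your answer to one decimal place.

τ = R × C = 5.0 × 92 mL/cmH2O = 5.0 × 0.092 L/cmH2O = 0.46 s.
Passive exhalation: V(t)/V₀ = e^(−t/τ) = e^(−0.97/0.46) = 0.1214.
Fraction remaining = 0.1214 → 12.14%.

12.1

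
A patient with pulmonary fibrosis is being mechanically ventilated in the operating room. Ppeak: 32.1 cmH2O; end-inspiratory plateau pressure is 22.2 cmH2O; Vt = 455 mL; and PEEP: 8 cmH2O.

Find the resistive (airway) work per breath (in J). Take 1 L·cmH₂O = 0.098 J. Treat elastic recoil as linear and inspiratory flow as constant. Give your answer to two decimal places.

0.44

With constant inspiratory flow the resistive pressure is constant at PIP − Pplat = 32.1 − 22.2 = 9.9 cmH2O, so resistive work = 9.9 × 0.455 = 4.505 L·cmH2O.
× 0.098 J/(L·cmH2O) → 0.4415 J.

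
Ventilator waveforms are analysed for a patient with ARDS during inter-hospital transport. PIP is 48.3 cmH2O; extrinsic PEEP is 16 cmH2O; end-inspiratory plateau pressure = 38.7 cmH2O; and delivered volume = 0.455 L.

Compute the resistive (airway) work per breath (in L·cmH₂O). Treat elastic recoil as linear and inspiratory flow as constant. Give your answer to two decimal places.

With constant inspiratory flow the resistive pressure is constant at PIP − Pplat = 48.3 − 38.7 = 9.6 cmH2O, so resistive work = 9.6 × 0.455 = 4.368 L·cmH2O.

4.37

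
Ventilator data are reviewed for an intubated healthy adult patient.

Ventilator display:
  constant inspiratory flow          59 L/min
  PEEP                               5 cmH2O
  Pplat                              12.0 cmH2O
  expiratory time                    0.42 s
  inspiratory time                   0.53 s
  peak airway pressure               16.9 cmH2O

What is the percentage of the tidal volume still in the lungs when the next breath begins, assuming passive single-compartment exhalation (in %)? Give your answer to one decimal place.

Flow: 59 L/min ÷ 60 = 0.9833 L/s.
Vt = flow × Ti = 0.9833 L/s × 0.53 s × 1000 mL/L = 521.15 mL.
R = (PIP − Pplat)/V̇ = (16.9 − 12.0) / 0.9833 = 4.9/0.9833 = 4.983 cmH2O·s/L.
C = Vt/(Pplat − PEEP) = 521.15 / (12.0 − 5) = 521.15/7.0 = 74.45 mL/cmH2O.
τ = R × C = 4.983 × 0.07445 L/cmH2O = 0.371 s.
Fraction remaining at end-expiration = e^(−Te/τ) = e^(−0.42/0.371) = 0.3224 → 32.24%.

32.2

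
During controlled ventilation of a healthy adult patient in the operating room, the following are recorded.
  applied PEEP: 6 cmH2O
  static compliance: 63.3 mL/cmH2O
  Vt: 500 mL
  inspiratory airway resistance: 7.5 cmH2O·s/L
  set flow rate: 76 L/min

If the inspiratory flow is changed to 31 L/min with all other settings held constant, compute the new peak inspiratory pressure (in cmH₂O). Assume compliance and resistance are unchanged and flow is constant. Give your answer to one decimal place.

17.8

Flow: 76 L/min ÷ 60 = 1.2667 L/s.
New flow: 31 L/min ÷ 60 = 0.5167 L/s.
PIP = Vt/C + R·V̇ + PEEP (constant-flow equation of motion).
Only the resistive term changes: ΔPIP = R × ΔV̇ = 7.5 × (0.5167 − 1.2667) = 7.5 × -0.75 = -5.625 cmH2O.
Original PIP = 500/63.3 + 7.5×1.2667 + 6 = 23.399 cmH2O; new PIP = 23.399 + (-5.625) = 17.774 cmH2O.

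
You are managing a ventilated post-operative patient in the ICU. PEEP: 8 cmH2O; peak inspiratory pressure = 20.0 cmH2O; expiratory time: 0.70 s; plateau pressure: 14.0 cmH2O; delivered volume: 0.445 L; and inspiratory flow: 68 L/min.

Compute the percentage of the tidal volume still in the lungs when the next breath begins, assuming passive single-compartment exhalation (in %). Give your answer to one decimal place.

Flow: 68 L/min ÷ 60 = 1.1333 L/s.
R = (PIP − Pplat)/V̇ = (20.0 − 14.0) / 1.1333 = 6.0/1.1333 = 5.294 cmH2O·s/L.
C = Vt/(Pplat − PEEP) = 445.0 / (14.0 − 8) = 445.0/6.0 = 74.167 mL/cmH2O.
τ = R × C = 5.294 × 0.07417 L/cmH2O = 0.3927 s.
Fraction remaining at end-expiration = e^(−Te/τ) = e^(−0.70/0.3927) = 0.1682 → 16.82%.

16.8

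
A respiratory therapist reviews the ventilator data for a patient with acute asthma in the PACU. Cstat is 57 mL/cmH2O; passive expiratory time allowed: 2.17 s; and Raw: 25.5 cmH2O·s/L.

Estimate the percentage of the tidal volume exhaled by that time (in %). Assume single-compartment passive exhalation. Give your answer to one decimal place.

τ = R × C = 25.5 × 57 mL/cmH2O = 25.5 × 0.057 L/cmH2O = 1.454 s.
Passive exhalation: V(t)/V₀ = e^(−t/τ) = e^(−2.17/1.454) = 0.2248.
Fraction exhaled = 1 − 0.2248 = 0.7752 → 77.52%.

77.5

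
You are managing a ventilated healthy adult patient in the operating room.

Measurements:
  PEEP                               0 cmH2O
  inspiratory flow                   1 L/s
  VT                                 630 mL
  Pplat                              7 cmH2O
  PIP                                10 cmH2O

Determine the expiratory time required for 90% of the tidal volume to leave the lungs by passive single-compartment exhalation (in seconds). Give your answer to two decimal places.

0.62

R = (PIP − Pplat)/V̇ = (10 − 7) / 1 = 3.0/1 = 3.0 cmH2O·s/L.
C = Vt/(Pplat − PEEP) = 630.0 / (7 − 0) = 630.0/7.0 = 90.0 mL/cmH2O.
τ = R × C = 3.0 × 0.09 L/cmH2O = 0.27 s.
t = −τ·ln(1 − 0.90) = −0.27·ln(0.1) = 0.6217 s.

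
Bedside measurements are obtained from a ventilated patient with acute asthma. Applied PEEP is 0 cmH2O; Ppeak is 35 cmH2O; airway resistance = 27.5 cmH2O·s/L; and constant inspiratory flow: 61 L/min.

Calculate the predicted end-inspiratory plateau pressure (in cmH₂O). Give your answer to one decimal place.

7.0

Flow: 61 L/min ÷ 60 = 1.0167 L/s.
Pplat = PIP − Raw × flow = 35 − 27.5 × 1.0167 = 35 − 27.959 = 7.041 cmH2O.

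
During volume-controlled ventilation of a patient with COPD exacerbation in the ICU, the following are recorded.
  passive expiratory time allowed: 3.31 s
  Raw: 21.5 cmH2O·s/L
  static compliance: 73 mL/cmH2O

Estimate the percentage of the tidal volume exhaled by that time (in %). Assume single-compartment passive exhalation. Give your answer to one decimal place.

τ = R × C = 21.5 × 73 mL/cmH2O = 21.5 × 0.073 L/cmH2O = 1.57 s.
Passive exhalation: V(t)/V₀ = e^(−t/τ) = e^(−3.31/1.57) = 0.1214.
Fraction exhaled = 1 − 0.1214 = 0.8786 → 87.86%.

87.9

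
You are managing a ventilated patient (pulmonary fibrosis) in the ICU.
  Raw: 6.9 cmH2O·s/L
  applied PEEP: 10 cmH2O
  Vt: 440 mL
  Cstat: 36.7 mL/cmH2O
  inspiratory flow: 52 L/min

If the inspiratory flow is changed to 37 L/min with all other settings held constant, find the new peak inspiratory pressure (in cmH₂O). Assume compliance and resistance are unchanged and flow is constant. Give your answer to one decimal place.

26.2

Flow: 52 L/min ÷ 60 = 0.8667 L/s.
New flow: 37 L/min ÷ 60 = 0.6167 L/s.
PIP = Vt/C + R·V̇ + PEEP (constant-flow equation of motion).
Only the resistive term changes: ΔPIP = R × ΔV̇ = 6.9 × (0.6167 − 0.8667) = 6.9 × -0.25 = -1.725 cmH2O.
Original PIP = 440/36.7 + 6.9×0.8667 + 10 = 27.969 cmH2O; new PIP = 27.969 + (-1.725) = 26.244 cmH2O.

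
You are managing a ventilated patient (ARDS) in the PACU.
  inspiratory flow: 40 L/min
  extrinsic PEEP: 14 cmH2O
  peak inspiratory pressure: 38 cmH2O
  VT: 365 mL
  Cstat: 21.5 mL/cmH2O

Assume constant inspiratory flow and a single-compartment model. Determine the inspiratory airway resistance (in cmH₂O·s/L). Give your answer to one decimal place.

10.5

Flow: 40 L/min ÷ 60 = 0.6667 L/s.
Equation of motion (constant flow): PIP = Vt/C + R·V̇ + PEEP.
R·V̇ = PIP − Vt/C − PEEP = 38 − 365/21.5 − 14 = 38 − 16.977 − 14 = 7.023 cmH2O.
R = 7.023 / 0.6667 = 10.534 cmH2O·s/L.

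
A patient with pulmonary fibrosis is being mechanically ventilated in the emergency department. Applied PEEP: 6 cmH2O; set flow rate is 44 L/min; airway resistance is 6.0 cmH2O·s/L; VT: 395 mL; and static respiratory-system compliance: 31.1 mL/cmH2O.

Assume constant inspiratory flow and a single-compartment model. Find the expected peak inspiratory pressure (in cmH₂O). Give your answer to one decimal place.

Flow: 44 L/min ÷ 60 = 0.7333 L/s.
Equation of motion (constant flow): PIP = Vt/C + R·V̇ + PEEP.
PIP = 395/31.1 + 6.0×0.7333 + 6 = 12.701 + 4.4 + 6 = 23.101 cmH2O.

23.1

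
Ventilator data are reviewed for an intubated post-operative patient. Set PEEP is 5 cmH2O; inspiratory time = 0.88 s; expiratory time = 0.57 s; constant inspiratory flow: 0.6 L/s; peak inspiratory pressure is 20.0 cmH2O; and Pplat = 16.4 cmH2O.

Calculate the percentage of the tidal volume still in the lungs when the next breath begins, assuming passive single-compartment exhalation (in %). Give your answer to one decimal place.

Vt = flow × Ti = 0.6 L/s × 0.88 s × 1000 mL/L = 528.0 mL.
R = (PIP − Pplat)/V̇ = (20.0 − 16.4) / 0.6 = 3.6/0.6 = 6.0 cmH2O·s/L.
C = Vt/(Pplat − PEEP) = 528.0 / (16.4 − 5) = 528.0/11.4 = 46.316 mL/cmH2O.
τ = R × C = 6.0 × 0.04632 L/cmH2O = 0.2779 s.
Fraction remaining at end-expiration = e^(−Te/τ) = e^(−0.57/0.2779) = 0.1286 → 12.86%.

12.9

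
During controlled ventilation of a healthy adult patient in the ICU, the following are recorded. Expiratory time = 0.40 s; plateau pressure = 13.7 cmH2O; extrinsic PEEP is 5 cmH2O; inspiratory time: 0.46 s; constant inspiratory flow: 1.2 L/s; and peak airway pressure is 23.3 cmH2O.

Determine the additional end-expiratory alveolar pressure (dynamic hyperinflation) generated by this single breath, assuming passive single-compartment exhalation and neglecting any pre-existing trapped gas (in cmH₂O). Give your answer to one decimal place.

4.0

Vt = flow × Ti = 1.2 L/s × 0.46 s × 1000 mL/L = 552.0 mL.
R = (PIP − Pplat)/V̇ = (23.3 − 13.7) / 1.2 = 9.6/1.2 = 8.0 cmH2O·s/L.
C = Vt/(Pplat − PEEP) = 552.0 / (13.7 − 5) = 552.0/8.7 = 63.448 mL/cmH2O.
τ = R × C = 8.0 × 0.06345 L/cmH2O = 0.5076 s.
Fraction remaining = e^(−Te/τ) = e^(−0.40/0.5076) = 0.4547; trapped volume = 552.0 × 0.4547 = 250.99 mL.
Additional alveolar pressure from trapping ≈ V_trapped / C = 250.99 / 63.448 = 3.956 cmH2O.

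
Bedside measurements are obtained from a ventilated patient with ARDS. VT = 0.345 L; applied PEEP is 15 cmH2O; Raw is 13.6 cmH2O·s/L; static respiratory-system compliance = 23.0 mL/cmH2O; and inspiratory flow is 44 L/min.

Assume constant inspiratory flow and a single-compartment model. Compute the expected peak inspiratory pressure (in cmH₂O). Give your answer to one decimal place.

Flow: 44 L/min ÷ 60 = 0.7333 L/s.
Equation of motion (constant flow): PIP = Vt/C + R·V̇ + PEEP.
PIP = 345/23.0 + 13.6×0.7333 + 15 = 15.0 + 9.973 + 15 = 39.973 cmH2O.

40.0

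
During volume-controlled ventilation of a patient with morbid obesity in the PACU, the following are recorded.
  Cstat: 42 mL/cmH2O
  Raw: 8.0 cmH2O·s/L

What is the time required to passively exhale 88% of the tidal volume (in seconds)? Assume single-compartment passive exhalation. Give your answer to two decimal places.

τ = R × C = 8.0 × 42 mL/cmH2O = 8.0 × 0.042 L/cmH2O = 0.336 s.
Exhaled fraction f = 1 − e^(−t/τ) → t = −τ·ln(1 − f) = −0.336·ln(0.12) = 0.7124 s.

0.71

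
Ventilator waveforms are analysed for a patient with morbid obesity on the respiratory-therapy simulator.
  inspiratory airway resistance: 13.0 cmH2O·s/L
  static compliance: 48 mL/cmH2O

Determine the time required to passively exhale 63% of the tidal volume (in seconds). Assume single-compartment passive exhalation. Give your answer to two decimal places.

0.62

τ = R × C = 13.0 × 48 mL/cmH2O = 13.0 × 0.048 L/cmH2O = 0.624 s.
Exhaled fraction f = 1 − e^(−t/τ) → t = −τ·ln(1 − f) = −0.624·ln(0.37) = 0.6204 s.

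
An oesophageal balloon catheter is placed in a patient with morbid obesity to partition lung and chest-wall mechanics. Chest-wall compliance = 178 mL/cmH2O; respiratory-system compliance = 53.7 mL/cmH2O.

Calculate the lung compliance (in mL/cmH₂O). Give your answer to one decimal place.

1/CL = 1/Crs − 1/Ccw.
1/CL = 1/53.7 − 1/178 = 0.013.
CL = 76.923 mL/cmH2O.

76.9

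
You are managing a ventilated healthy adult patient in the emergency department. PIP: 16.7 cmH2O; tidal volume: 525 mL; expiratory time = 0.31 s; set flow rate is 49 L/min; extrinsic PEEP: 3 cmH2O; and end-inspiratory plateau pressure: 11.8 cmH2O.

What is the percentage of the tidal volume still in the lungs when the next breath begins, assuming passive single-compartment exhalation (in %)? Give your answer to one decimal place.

42.1

Flow: 49 L/min ÷ 60 = 0.8167 L/s.
R = (PIP − Pplat)/V̇ = (16.7 − 11.8) / 0.8167 = 4.9/0.8167 = 6.0 cmH2O·s/L.
C = Vt/(Pplat − PEEP) = 525.0 / (11.8 − 3) = 525.0/8.8 = 59.659 mL/cmH2O.
τ = R × C = 6.0 × 0.05966 L/cmH2O = 0.358 s.
Fraction remaining at end-expiration = e^(−Te/τ) = e^(−0.31/0.358) = 0.4207 → 42.07%.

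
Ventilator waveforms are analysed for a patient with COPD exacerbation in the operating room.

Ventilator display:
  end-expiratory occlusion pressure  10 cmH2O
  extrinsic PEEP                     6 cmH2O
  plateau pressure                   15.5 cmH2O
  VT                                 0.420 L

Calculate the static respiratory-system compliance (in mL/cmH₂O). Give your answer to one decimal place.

End-expiratory occlusion gives total PEEP = 10 cmH2O (intrinsic PEEP = 10 − 6 = 4). Use total PEEP for the elastic gradient.
Cstat = Vt / (Pplat − PEEPtotal) = 420 / (15.5 − 10) = 420 / 5.5 = 76.364 mL/cmH2O.

76.4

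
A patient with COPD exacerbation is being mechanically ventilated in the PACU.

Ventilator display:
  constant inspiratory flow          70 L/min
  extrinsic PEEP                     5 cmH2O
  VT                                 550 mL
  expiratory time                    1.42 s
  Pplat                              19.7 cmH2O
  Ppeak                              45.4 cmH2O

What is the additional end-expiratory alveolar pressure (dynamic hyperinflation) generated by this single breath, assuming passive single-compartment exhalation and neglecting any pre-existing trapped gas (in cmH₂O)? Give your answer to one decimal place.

2.6

Flow: 70 L/min ÷ 60 = 1.1667 L/s.
R = (PIP − Pplat)/V̇ = (45.4 − 19.7) / 1.1667 = 25.7/1.1667 = 22.028 cmH2O·s/L.
C = Vt/(Pplat − PEEP) = 550.0 / (19.7 − 5) = 550.0/14.7 = 37.415 mL/cmH2O.
τ = R × C = 22.028 × 0.03742 L/cmH2O = 0.8243 s.
Fraction remaining = e^(−Te/τ) = e^(−1.42/0.8243) = 0.1786; trapped volume = 550.0 × 0.1786 = 98.23 mL.
Additional alveolar pressure from trapping ≈ V_trapped / C = 98.23 / 37.415 = 2.625 cmH2O.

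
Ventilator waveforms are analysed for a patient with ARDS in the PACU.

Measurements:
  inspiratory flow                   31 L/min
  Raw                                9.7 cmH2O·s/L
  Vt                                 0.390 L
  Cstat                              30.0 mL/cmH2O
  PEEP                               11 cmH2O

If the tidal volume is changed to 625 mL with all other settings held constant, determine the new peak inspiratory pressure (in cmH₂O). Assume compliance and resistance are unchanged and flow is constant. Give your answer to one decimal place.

36.8

Flow: 31 L/min ÷ 60 = 0.5167 L/s.
PIP = Vt/C + R·V̇ + PEEP (constant-flow equation of motion).
Only the elastic term changes: ΔPIP = ΔVt / C = (625 − 390) / 30.0 = 7.833 cmH2O.
Original PIP = 390/30.0 + 9.7×0.5167 + 11 = 29.012 cmH2O; new PIP = 29.012 + (7.833) = 36.845 cmH2O.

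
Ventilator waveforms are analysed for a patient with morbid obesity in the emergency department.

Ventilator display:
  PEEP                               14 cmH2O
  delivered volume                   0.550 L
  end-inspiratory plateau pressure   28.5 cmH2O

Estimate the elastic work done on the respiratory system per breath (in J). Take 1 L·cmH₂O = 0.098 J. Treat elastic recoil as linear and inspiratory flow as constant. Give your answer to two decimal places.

0.39

Elastic work ≈ ½ × (Pplat − PEEP) × Vt = 0.5 × (28.5 − 14) × 0.550 L = 0.5 × 14.5 × 0.550 = 3.988 L·cmH2O.
× 0.098 J/(L·cmH2O) → 0.3908 J.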